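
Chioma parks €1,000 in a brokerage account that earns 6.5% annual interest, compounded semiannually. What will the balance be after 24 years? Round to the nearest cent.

€4,642.19

Periodic rate = 6.5%/2 = 0.0325; periods = 2·24 = 48.
A = 1,000·(1 + 0.0325)^48 ≈ 1,000·4.64218983 ≈ 4,642.1898.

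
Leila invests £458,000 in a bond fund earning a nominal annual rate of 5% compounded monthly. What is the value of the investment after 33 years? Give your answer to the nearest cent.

£2,376,635.72

Periodic rate = 5%/12 = 0.00416667; periods = 12·33 = 396.
A = 458,000·(1 + 0.05/12)^396 ≈ 458,000·5.189160957416 ≈ 2,376,635.7185.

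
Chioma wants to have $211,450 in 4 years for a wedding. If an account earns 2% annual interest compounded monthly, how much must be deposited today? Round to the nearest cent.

$195,205.95

Periodic rate = 2%/12 = 0.00166667; 48 periods.
P = 211,450/(1 + 0.02/12)^48 ≈ 211,450/1.08321493108 ≈ 195,205.9503.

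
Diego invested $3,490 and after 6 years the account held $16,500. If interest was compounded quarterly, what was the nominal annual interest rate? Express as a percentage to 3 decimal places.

(1 + r/4)^24 = 16,500/3,490 = 4.72779.
1 + r/4 = 4.72779^(1/24) ≈ 1.066868, so r/4 ≈ 0.0668682.
r ≈ 4·0.0668682 = 26.74728%.

26.747%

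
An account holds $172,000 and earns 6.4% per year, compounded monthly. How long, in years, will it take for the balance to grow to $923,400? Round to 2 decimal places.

26.33 years

We need (1 + 0.00533333)^(12t) = 5.3686, so 12t = ln 5.3686 / ln 1.005333 ≈ 315.9460.
t ≈ 315.9460/12 = 26.3288 years.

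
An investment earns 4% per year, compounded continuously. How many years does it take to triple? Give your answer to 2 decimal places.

27.47 years

e^(0.04t) = 3, so 0.04t = ln 3 ≈ 1.0986.
t ≈ 1.0986/0.04 ≈ 27.4653.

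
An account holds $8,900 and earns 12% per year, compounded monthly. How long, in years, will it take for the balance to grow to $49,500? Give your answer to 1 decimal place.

We need (1 + 0.01)^(12t) = 5.5618, so 12t = ln 5.5618 / ln 1.01 ≈ 172.4487.
t ≈ 172.4487/12 = 14.3707 years.

14.4 years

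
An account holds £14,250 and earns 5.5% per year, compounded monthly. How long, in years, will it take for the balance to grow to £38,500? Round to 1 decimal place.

We need (1 + 0.00458333)^(12t) = 2.7018, so 12t = ln 2.7018 / ln 1.004583 ≈ 217.3478.
t ≈ 217.3478/12 = 18.1123 years.

18.1 years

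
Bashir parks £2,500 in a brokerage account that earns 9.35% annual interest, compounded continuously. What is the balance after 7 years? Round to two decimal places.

A = P·e^(rt) = 2,500·e^(0.0935·7) = 2,500·e^0.6545.
e^0.6545 ≈ 1.924180187, so A ≈ 4,810.4505.

£4,810.45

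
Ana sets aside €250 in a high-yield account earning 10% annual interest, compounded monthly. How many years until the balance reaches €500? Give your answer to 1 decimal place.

7.0 years

(1 + 0.00833333)^(12t) = 500/250 = 2.
12t·ln(1 + 0.00833333) = ln(2); 12t = 0.69315/0.0082988 ≈ 83.5238.
t ≈ 6.9603 years.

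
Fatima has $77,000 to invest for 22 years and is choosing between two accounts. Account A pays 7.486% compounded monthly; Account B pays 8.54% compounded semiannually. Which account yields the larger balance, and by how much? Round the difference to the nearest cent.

A: (1 + 0.07486/12)^264 ≈ 5.16447910651, so 77,000 × 5.16447910651 ≈ 397,664.8912.
B: (1 + 0.0427)^44 ≈ 6.29524208702, so 77,000 × 6.29524208702 ≈ 484,733.6407.
Difference ≈ 87,068.7495 in favor of B.

Account B, by $87,068.75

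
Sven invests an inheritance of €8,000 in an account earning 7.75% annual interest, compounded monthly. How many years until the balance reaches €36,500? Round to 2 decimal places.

19.65 years

(1 + 0.00645833)^(12t) = 36,500/8,000 = 4.5625.
12t·ln(1 + 0.00645833) = ln(4.5625); 12t = 1.5179/0.00643757 ≈ 235.7833.
t ≈ 19.6486 years.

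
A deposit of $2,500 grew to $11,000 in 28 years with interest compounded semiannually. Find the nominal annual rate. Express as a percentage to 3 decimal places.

5.362%

The 56-period growth factor is 11,000/2,500 = 4.4.
r/2 = 4.4^(1/56) − 1 ≈ 0.0268103, so r ≈ 2·0.0268103 = 5.36206%.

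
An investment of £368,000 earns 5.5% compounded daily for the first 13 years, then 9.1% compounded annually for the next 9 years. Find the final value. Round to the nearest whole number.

After 13 years at 5.5%: 368,000 × 2.044076576229 ≈ 752,220.1801.
Then 9 years at 9.1%: 752,220.1801 × 2.189892293696 ≈ 1,647,281.1755.

£1,647,281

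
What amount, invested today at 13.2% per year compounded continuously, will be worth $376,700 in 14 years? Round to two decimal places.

P = A·e^(−rt) = 376,700·e^(−1.848).
e^(−1.848) ≈ 0.15755195533, so P ≈ 59,349.8216.

$59,349.82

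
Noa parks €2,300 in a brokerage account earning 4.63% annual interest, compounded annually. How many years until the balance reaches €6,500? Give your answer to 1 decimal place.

(1 + 0.0463)^t = 6,500/2,300 = 2.8261.
t·ln(1 + 0.0463) = ln(2.8261); t = 1.0389/0.0452601 ≈ 22.9538.

23.0 years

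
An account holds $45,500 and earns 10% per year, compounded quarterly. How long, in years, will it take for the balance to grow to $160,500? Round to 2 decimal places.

12.76 years

(1 + 0.025)^(4t) = 160,500/45,500 = 3.5275.
4t·ln(1 + 0.025) = ln(3.5275); 4t = 1.2606/0.0246926 ≈ 51.0510.
t ≈ 12.7627 years.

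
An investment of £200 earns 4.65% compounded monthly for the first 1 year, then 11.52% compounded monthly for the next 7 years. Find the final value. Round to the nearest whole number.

Phase 1: 200·(1 + 0.003875)^12 ≈ 209.5008.
Phase 2: 209.5008·(1 + 0.0096)^84 ≈ 467.4449.

£467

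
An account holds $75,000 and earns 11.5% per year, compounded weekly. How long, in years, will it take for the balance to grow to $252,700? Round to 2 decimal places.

(1 + 0.00221154)^(52t) = 252,700/75,000 = 3.3693.
52t·ln(1 + 0.00221154) = ln(3.3693); 52t = 1.2147/0.0022091 ≈ 549.8695.
t ≈ 10.5744 years.

10.57 years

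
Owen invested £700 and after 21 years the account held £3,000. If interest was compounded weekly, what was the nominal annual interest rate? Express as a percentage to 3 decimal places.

(1 + r/52)^1092 = 3,000/700 = 4.28571.
1 + r/52 = 4.28571^(1/1092) ≈ 1.001334, so r/52 ≈ 0.00133357.
r ≈ 52·0.00133357 = 6.93456%.

6.935%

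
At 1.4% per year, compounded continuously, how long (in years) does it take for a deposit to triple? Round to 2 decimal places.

e^(0.014t) = 3, so 0.014t = ln 3 ≈ 1.0986.
t ≈ 1.0986/0.014 ≈ 78.4723.

78.47 years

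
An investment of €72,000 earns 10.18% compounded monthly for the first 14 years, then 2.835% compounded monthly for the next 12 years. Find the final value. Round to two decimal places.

€418,071.99

Phase 1: 72,000·(1 + 0.1018/12)^168 ≈ 297,631.1204.
Phase 2: 297,631.1204·(1 + 0.0023625)^144 ≈ 418,071.9886.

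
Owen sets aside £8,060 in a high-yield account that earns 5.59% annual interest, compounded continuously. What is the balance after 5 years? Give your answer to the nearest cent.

£10,659.10

A = P·e^(rt) = 8,060·e^(0.0559·5) = 8,060·e^0.2795.
e^0.2795 ≈ 1.3224684128, so A ≈ 10,659.0954.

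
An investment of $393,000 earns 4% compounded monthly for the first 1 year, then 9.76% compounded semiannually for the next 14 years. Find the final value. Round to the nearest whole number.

$1,552,853

After 1 years at 4%: 393,000 × 1.04074154292 ≈ 409,011.4264.
Then 14 years at 9.76%: 409,011.4264 × 3.796601396054 ≈ 1,552,853.3523.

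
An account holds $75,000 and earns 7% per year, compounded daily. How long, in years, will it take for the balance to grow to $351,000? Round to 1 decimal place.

We need (1 + 0.000191781)^(365t) = 4.68, so 365t = ln 4.68 / ln 1.000192 ≈ 8047.9689.
t ≈ 8047.9689/365 = 22.0492 years.

22.0 years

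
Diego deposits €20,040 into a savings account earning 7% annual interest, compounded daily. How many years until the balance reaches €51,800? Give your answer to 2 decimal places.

13.57 years

We need (1 + 0.000191781)^(365t) = 2.5848, so 365t = ln 2.5848 / ln 1.000192 ≈ 4952.2727.
t ≈ 4952.2727/365 = 13.5679 years.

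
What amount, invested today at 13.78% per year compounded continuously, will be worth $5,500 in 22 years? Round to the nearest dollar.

P = A·e^(−rt) = 5,500·e^(−3.0316).
e^(−3.0316) ≈ 0.04823839492, so P ≈ 265.3112.

$265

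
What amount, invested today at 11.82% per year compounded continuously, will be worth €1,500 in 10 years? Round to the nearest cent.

P = A·e^(−rt) = 1,500·e^(−1.182).
e^(−1.182) ≈ 0.3066647953, so P ≈ 459.9972.

€460.00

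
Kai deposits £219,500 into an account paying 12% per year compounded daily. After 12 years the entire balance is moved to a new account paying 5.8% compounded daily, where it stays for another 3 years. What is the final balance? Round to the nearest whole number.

After 12 years at 12%: 219,500 × 4.219697063373 ≈ 926,223.5054.
Then 3 years at 5.8%: 926,223.5054 × 1.190039115566 ≈ 1,102,242.2012.

£1,102,242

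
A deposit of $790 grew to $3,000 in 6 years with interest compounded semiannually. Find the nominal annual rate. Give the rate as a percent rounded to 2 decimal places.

23.52%

(1 + r/2)^12 = 3,000/790 = 3.79747.
1 + r/2 = 3.79747^(1/12) ≈ 1.117612, so r/2 ≈ 0.117612.
r ≈ 2·0.117612 = 23.52246%.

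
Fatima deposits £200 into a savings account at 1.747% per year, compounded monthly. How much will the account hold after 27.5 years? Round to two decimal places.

£323.24

Periodic rate = 1.747%/12 = 0.00145583; periods = 12·27.5 = 330.
A = 200·(1 + 0.01747/12)^330 ≈ 200·1.61619663 ≈ 323.2393.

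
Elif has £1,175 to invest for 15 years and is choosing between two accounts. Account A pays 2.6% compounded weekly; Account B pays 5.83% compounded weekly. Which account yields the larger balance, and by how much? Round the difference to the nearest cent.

Account B, by £1,080.61

Account A growth factor: (1 + 0.0005)^780 ≈ 1.476836843; balance ≈ 1,735.2833.
Account B growth factor: (1 + 0.0583/52)^780 ≈ 2.396501922; balance ≈ 2,815.8898.
Account B is larger by 1,080.6065.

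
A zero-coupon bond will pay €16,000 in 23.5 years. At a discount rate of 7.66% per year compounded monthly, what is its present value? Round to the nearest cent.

Periodic rate = 7.66%/12 = 0.00638333; 282 periods.
P = 16,000/(1 + 0.0766/12)^282 ≈ 16,000/6.0157378721 ≈ 2,659.6904.

€2,659.69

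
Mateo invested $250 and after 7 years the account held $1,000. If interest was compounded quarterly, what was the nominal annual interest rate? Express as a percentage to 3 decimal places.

20.303%

The 28-period growth factor is 1,000/250 = 4.
r/4 = 4^(1/28) − 1 ≈ 0.0507566, so r ≈ 4·0.0507566 = 20.30266%.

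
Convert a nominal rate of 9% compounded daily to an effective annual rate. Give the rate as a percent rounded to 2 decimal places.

9.42%

One year is 365 periods at 0.000246575 each: (1 + 0.000246575)^365 ≈ 1.094162.
EAR = 1.094162 − 1 ≈ 9.41621%.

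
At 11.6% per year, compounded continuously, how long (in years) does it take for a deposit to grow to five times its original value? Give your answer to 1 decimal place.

e^(0.116t) = 5, so 0.116t = ln 5 ≈ 1.6094.
t ≈ 1.6094/0.116 ≈ 13.8745.

13.9 years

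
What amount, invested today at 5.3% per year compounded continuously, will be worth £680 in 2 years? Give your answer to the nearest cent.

P = A·e^(−rt) = 680·e^(−0.106).
e^(−0.106) ≈ 0.899424648, so P ≈ 611.6088.

£611.61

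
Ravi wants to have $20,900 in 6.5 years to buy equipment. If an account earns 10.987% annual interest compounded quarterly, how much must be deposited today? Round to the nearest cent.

Periodic rate = 10.987%/4 = 0.0274675; 26 periods.
P = 20,900/(1 + 0.0274675)^26 ≈ 20,900/2.0228814485 ≈ 10,331.7968.

$10,331.80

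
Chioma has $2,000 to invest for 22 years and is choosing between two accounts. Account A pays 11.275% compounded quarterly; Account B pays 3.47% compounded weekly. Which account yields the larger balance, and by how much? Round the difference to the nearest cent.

Account A growth factor: (1 + 0.0281875)^88 ≈ 11.544207765; balance ≈ 23,088.4155.
Account B growth factor: (1 + 0.0347/52)^1144 ≈ 2.145012547; balance ≈ 4,290.0251.
Account A is larger by 18,798.3904.

Account A, by $18,798.39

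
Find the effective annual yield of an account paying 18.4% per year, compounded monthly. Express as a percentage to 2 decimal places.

One year is 12 periods at 0.0153333 each: (1 + 0.0153333)^12 ≈ 1.200338.
EAR = 1.200338 − 1 ≈ 20.03385%.

20.03%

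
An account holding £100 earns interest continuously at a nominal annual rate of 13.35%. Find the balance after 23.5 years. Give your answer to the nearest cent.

A = P·e^(rt) = 100·e^(0.1335·23.5) = 100·e^3.13725.
e^3.13725 ≈ 23.04041851, so A ≈ 2,304.0419.

£2,304.04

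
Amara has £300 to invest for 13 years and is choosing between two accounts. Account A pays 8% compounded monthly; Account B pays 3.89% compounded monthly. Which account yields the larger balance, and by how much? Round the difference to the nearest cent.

Account A growth factor: (1 + 0.08/12)^156 ≈ 2.81946927; balance ≈ 845.8408.
Account B growth factor: (1 + 0.0389/12)^156 ≈ 1.65679019; balance ≈ 497.0371.
Account A is larger by 348.8037.

Account A, by £348.80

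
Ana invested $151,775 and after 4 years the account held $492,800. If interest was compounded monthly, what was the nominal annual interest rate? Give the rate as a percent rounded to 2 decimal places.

The 48-period growth factor is 492,800/151,775 = 3.24691.
r/12 = 3.24691^(1/48) − 1 ≈ 0.024839, so r ≈ 12·0.024839 = 29.80677%.

29.81%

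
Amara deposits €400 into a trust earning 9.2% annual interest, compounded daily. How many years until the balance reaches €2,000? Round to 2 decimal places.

17.50 years

(1 + 0.000252055)^(365t) = 2,000/400 = 5.
365t·ln(1 + 0.000252055) = ln(5); 365t = 1.6094/0.000252023 ≈ 6386.0747.
t ≈ 17.4961 years.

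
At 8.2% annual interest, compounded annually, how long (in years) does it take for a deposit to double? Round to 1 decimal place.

8.8 years

(1 + 0.082)^t = 2.
t = ln 2 / ln(1 + 0.082) ≈ 0.69315/0.0788112 ≈ 8.7950.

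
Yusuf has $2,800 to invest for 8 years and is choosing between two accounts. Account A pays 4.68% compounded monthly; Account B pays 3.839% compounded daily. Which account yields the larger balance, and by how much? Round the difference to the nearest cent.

Account A, by $262.02

A: (1 + 0.0039)^96 ≈ 1.453060196, so 2,800 × 1.453060196 ≈ 4,068.5685.
B: (1 + 0.03839/365)^2920 ≈ 1.359482143, so 2,800 × 1.359482143 ≈ 3,806.5500.
Difference ≈ 262.0185 in favor of A.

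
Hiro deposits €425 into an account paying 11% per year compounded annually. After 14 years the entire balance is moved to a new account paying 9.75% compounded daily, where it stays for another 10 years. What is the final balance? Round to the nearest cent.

After 14 years at 11%: 425 × 4.31044098 ≈ 1,831.9374.
Then 10 years at 9.75%: 1,831.9374 × 2.650822053 ≈ 4,856.1401.

€4,856.14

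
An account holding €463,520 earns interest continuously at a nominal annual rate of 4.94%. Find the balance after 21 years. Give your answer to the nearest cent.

€1,307,993.46

A = P·e^(rt) = 463,520·e^(0.0494·21) = 463,520·e^1.0374.
e^1.0374 ≈ 2.821870604585, so A ≈ 1,307,993.4626.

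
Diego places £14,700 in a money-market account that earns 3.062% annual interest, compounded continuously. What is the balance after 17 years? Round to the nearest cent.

A = P·e^(rt) = 14,700·e^(0.03062·17) = 14,700·e^0.52054.
e^0.52054 ≈ 1.6829361899, so A ≈ 24,739.1620.

£24,739.16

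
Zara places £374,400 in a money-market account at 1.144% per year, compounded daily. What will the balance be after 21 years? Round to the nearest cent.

£476,068.13

Periodic rate = 1.144%/365 = 0.0000313425; periods = 365·21 = 7665.
A = 374,400·(1 + 0.01144/365)^7665 ≈ 374,400·1.27154949962 ≈ 476,068.1327.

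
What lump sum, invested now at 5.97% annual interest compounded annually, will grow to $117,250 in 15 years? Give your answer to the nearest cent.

$49,132.50

Annual rate = 5.97% = 0.0597; 15 periods.
P = 117,250/(1 + 0.0597)^15 ≈ 117,250/2.38640425677 ≈ 49,132.4970.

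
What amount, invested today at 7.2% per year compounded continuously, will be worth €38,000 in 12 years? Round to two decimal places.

€16,015.97

P = A·e^(−rt) = 38,000·e^(−0.864).
e^(−0.864) ≈ 0.42147281478, so P ≈ 16,015.9670.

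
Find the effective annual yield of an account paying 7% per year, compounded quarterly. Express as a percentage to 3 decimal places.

7.186%

One year is 4 periods at 0.0175 each: (1 + 0.0175)^4 ≈ 1.071859.
EAR = 1.071859 − 1 ≈ 7.18590%.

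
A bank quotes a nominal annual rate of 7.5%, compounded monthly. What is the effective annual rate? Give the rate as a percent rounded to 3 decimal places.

7.763%

One year is 12 periods at 0.00625 each: (1 + 0.00625)^12 ≈ 1.077633.
EAR = 1.077633 − 1 ≈ 7.76326%.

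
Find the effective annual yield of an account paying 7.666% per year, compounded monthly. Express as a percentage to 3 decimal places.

One year is 12 periods at 0.00638833 each: (1 + 0.00638833)^12 ≈ 1.079412.
EAR = 1.079412 − 1 ≈ 7.94117%.

7.941%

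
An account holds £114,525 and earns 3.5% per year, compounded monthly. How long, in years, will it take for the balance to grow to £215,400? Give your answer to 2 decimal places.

18.07 years

We need (1 + 0.00291667)^(12t) = 1.8808, so 12t = ln 1.8808 / ln 1.002917 ≈ 216.8998.
t ≈ 216.8998/12 = 18.0750 years.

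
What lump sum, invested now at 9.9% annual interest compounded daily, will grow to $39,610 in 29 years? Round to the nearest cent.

$2,244.47

Growth factor = (1 + 0.099/365)^10585 ≈ 17.647792692.
P = 39,610/17.647792692 ≈ 2,244.4733.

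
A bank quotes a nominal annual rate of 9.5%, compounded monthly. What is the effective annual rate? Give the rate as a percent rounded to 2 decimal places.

One year is 12 periods at 0.00791667 each: (1 + 0.00791667)^12 ≈ 1.099248.
EAR = 1.099248 − 1 ≈ 9.92476%.

9.92%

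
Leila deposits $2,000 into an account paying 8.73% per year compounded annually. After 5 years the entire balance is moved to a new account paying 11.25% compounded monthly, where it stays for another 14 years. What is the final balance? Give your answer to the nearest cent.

After 5 years at 8.73%: 2,000 × 1.5196617772 ≈ 3,039.3236.
Then 14 years at 11.25%: 3,039.3236 × 4.7954282113 ≈ 14,574.8579.

$14,574.86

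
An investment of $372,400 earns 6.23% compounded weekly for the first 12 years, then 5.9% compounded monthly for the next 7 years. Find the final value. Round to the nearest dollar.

After 12 years at 6.23%: 372,400 × 2.110980467762 ≈ 786,129.1262.
Then 7 years at 5.9%: 786,129.1262 × 1.509816354675 ≈ 1,186,910.6116.

$1,186,911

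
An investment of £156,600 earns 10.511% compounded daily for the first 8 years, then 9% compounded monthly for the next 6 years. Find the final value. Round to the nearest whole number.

After 8 years at 10.511%: 156,600 × 2.31812564624 ≈ 363,018.4762.
Then 6 years at 9%: 363,018.4762 × 1.71255270682 ≈ 621,688.2740.

£621,688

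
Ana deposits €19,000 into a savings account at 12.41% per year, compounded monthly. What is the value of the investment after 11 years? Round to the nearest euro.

Growth factor = (1 + 0.1241/12)^132 ≈ 3.8887570685.
A ≈ 19,000 × 3.8887570685 ≈ 73,886.3843.

€73,886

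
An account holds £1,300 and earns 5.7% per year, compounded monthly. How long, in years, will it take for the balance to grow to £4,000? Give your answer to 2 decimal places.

19.76 years

We need (1 + 0.00475)^(12t) = 3.0769, so 12t = ln 3.0769 / ln 1.00475 ≈ 237.1784.
t ≈ 237.1784/12 = 19.7649 years.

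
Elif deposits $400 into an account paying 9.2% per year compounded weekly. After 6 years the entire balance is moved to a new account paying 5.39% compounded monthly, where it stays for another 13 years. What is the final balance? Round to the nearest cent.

$1,397.04

Phase 1: 400·(1 + 0.092/52)^312 ≈ 694.3505.
Phase 2: 694.3505·(1 + 0.0539/12)^156 ≈ 1,397.0356.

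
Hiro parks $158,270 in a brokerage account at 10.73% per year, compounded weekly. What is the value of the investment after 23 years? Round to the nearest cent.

Periodic rate = 10.73%/52 = 0.00206346; periods = 52·23 = 1196.
A = 158,270·(1 + 0.1073/52)^1196 ≈ 158,270·11.7676858644 ≈ 1,862,471.6418.

$1,862,471.64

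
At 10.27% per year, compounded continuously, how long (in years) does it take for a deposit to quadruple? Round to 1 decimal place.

13.5 years

e^(0.1027t) = 4, so 0.1027t = ln 4 ≈ 1.3863.
t ≈ 1.3863/0.1027 ≈ 13.4985.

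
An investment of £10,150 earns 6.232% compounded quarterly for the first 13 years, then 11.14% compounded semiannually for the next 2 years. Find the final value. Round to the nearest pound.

£28,168

After 13 years at 6.232%: 10,150 × 2.2342679803 ≈ 22,677.8200.
Then 2 years at 11.14%: 22,677.8200 × 1.2421158002 ≈ 28,168.4785.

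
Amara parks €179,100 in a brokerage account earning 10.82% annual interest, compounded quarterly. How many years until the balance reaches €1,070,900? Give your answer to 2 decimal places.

We need (1 + 0.02705)^(4t) = 5.9793, so 4t = ln 5.9793 / ln 1.02705 ≈ 67.0015.
t ≈ 67.0015/4 = 16.7504 years.

16.75 years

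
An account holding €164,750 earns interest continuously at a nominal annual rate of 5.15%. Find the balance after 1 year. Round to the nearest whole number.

A = P·e^(rt) = 164,750·e^(0.0515·1) = 164,750·e^0.0515.
e^0.0515 ≈ 1.05284918629, so A ≈ 173,456.9034.

€173,457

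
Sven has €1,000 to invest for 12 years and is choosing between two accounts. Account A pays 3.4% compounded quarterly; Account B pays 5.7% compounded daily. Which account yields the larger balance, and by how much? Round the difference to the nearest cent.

A: (1 + 0.0085)^48 ≈ 1.501216477, so 1,000 × 1.501216477 ≈ 1,501.2165.
B: (1 + 0.057/365)^4380 ≈ 1.981683225, so 1,000 × 1.981683225 ≈ 1,981.6832.
Difference ≈ 480.4667 in favor of B.

Account B, by €480.47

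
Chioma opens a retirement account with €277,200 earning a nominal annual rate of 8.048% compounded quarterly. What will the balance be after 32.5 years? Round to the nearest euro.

€3,693,663

Periodic rate = 8.048%/4 = 0.02012; periods = 4·32.5 = 130.
A = 277,200·(1 + 0.02012)^130 ≈ 277,200·13.32490401391 ≈ 3,693,663.3927.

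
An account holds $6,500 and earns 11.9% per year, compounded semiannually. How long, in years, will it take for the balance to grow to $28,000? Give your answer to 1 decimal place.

12.6 years

(1 + 0.0595)^(2t) = 28,000/6,500 = 4.3077.
2t·ln(1 + 0.0595) = ln(4.3077); 2t = 1.4604/0.0577971 ≈ 25.2677.
t ≈ 12.6339 years.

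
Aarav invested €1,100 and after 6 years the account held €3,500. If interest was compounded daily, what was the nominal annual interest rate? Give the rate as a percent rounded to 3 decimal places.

(1 + r/365)^2190 = 3,500/1,100 = 3.18182.
1 + r/365 = 3.18182^(1/2190) ≈ 1.000529, so r/365 ≈ 0.000528657.
r ≈ 365·0.000528657 = 19.29598%.

19.296%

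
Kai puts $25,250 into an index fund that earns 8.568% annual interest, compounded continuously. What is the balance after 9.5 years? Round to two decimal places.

A = P·e^(rt) = 25,250·e^(0.08568·9.5) = 25,250·e^0.81396.
e^0.81396 ≈ 2.256827351, so A ≈ 56,984.8906.

$56,984.89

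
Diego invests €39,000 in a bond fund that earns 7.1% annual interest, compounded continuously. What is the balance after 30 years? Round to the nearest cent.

A = P·e^(rt) = 39,000·e^(0.071·30) = 39,000·e^2.13.
e^2.13 ≈ 8.41486681144, so A ≈ 328,179.8056.

€328,179.81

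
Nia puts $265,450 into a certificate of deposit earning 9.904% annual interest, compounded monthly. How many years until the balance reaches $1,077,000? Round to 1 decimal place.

14.2 years

We need (1 + 0.00825333)^(12t) = 4.0573, so 12t = ln 4.0573 / ln 1.008253 ≈ 170.3893.
t ≈ 170.3893/12 = 14.1991 years.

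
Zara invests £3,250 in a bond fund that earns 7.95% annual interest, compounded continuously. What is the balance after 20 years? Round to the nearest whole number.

£15,937

A = P·e^(rt) = 3,250·e^(0.0795·20) = 3,250·e^1.59.
e^1.59 ≈ 4.9037489283, so A ≈ 15,937.1840.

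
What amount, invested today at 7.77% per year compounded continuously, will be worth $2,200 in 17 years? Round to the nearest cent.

P = A·e^(−rt) = 2,200·e^(−1.3209).
e^(−1.3209) ≈ 0.2668949884, so P ≈ 587.1690.

$587.17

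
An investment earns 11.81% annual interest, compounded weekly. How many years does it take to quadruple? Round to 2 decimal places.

11.75 years

(1 + 0.00227115)^(52t) = 4.
52t = ln 4 / ln(1 + 0.00227115) ≈ 1.3863/0.00226858 ≈ 611.0850.
t ≈ 11.7516.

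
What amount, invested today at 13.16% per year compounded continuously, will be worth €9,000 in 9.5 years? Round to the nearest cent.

€2,578.03

P = A·e^(−rt) = 9,000·e^(−1.2502).
e^(−1.2502) ≈ 0.2864475016, so P ≈ 2,578.0275.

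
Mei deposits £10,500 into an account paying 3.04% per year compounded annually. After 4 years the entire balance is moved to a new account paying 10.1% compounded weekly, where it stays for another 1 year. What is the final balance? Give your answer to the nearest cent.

After 4 years at 3.04%: 10,500 × 1.1272581919 ≈ 11,836.2110.
Then 1 years at 10.1%: 11,836.2110 × 1.1061682765 ≈ 13,092.8411.

£13,092.84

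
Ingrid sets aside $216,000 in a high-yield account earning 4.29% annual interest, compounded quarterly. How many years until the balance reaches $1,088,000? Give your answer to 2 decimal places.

(1 + 0.010725)^(4t) = 1,088,000/216,000 = 5.037.
4t·ln(1 + 0.010725) = ln(5.037); 4t = 1.6168/0.0106679 ≈ 151.5592.
t ≈ 37.8898 years.

37.89 years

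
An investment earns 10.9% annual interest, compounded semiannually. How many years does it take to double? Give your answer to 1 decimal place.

6.5 years

(1 + 0.0545)^(2t) = 2.
2t = ln 2 / ln(1 + 0.0545) ≈ 0.69315/0.0530667 ≈ 13.0618.
t ≈ 6.5309.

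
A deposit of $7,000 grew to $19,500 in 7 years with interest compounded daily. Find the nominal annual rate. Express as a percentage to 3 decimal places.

(1 + r/365)^2555 = 19,500/7,000 = 2.78571.
1 + r/365 = 2.78571^(1/2555) ≈ 1.000401, so r/365 ≈ 0.000401061.
r ≈ 365·0.000401061 = 14.63871%.

14.639%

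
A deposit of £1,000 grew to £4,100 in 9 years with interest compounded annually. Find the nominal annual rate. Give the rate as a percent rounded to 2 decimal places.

16.97%

The 9-period growth factor is 4,100/1,000 = 4.1.
r = 4.1^(1/9) − 1 ≈ 0.169734, i.e. 16.97340%.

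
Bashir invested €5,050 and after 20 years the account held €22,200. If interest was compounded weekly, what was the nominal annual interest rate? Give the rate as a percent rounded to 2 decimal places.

The 1040-period growth factor is 22,200/5,050 = 4.39604.
r/52 = 4.39604^(1/1040) − 1 ≈ 0.00142477, so r ≈ 52·0.00142477 = 7.40879%.

7.41%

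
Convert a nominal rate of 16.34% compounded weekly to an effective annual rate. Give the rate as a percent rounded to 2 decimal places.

EAR = (1 + 16.34%/52)^52 − 1 = (1 + 0.00314231)^52 − 1.
(1 + 0.00314231)^52 ≈ 1.177206, so EAR ≈ 17.72060%.

17.72%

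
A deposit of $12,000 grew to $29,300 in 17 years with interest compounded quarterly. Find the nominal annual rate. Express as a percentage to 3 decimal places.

5.286%

The 68-period growth factor is 29,300/12,000 = 2.44167.
r/4 = 2.44167^(1/68) − 1 ≈ 0.0132142, so r ≈ 4·0.0132142 = 5.28568%.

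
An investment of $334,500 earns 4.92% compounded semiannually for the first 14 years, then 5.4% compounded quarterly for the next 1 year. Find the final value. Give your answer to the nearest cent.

Phase 1: 334,500·(1 + 0.0246)^28 ≈ 660,568.6601.
Phase 2: 660,568.6601·(1 + 0.0135)^4 ≈ 696,968.2225.

$696,968.22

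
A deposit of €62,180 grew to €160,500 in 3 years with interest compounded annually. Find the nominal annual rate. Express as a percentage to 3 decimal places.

37.175%

The 3-period growth factor is 160,500/62,180 = 2.58122.
r = 2.58122^(1/3) − 1 ≈ 0.371749, i.e. 37.17494%.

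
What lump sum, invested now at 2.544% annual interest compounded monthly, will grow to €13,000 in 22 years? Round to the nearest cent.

Growth factor = (1 + 0.00212)^264 ≈ 1.7490758738.
P = 13,000/1.7490758738 ≈ 7,432.4963.

€7,432.50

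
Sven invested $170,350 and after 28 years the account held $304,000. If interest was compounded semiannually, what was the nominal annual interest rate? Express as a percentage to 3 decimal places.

2.079%

The 56-period growth factor is 304,000/170,350 = 1.78456.
r/2 = 1.78456^(1/56) − 1 ≈ 0.010396, so r ≈ 2·0.010396 = 2.07921%.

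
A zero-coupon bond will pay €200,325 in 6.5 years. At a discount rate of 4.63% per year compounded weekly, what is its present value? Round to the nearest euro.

€148,283

Growth factor = (1 + 0.0463/52)^338 ≈ 1.35096087544.
P = 200,325/1.35096087544 ≈ 148,283.3468.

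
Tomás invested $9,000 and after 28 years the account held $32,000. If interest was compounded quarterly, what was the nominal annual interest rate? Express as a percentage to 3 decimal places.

4.556%

The 112-period growth factor is 32,000/9,000 = 3.55556.
r/4 = 3.55556^(1/112) − 1 ≈ 0.0113904, so r ≈ 4·0.0113904 = 4.55615%.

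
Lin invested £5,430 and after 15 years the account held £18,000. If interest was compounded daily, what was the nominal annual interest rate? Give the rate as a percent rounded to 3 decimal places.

The 5475-period growth factor is 18,000/5,430 = 3.31492.
r/365 = 3.31492^(1/5475) − 1 ≈ 0.000218916, so r ≈ 365·0.000218916 = 7.99043%.

7.990%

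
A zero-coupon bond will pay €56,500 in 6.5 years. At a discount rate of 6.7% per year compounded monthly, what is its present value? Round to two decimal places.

Periodic rate = 6.7%/12 = 0.00558333; 78 periods.
P = 56,500/(1 + 0.067/12)^78 ≈ 56,500/1.5438645725 ≈ 36,596.4742.

€36,596.47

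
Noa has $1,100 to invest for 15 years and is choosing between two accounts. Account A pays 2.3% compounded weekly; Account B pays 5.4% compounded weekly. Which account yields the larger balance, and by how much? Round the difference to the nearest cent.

Account B, by $918.59

A: (1 + 0.023/52)^780 ≈ 1.411882223, so 1,100 × 1.411882223 ≈ 1,553.0704.
B: (1 + 0.054/52)^780 ≈ 2.246963421, so 1,100 × 2.246963421 ≈ 2,471.6598.
Difference ≈ 918.5893 in favor of B.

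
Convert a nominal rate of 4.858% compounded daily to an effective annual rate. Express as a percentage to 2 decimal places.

4.98%

One year is 365 periods at 0.000133096 each: (1 + 0.000133096)^365 ≈ 1.049776.
EAR = 1.049776 − 1 ≈ 4.97760%.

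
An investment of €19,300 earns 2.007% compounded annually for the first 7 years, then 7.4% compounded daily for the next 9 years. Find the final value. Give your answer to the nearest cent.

Phase 1: 19,300·(1 + 0.02007)^7 ≈ 22,180.2857.
Phase 2: 22,180.2857·(1 + 0.074/365)^3285 ≈ 43,169.5920.

€43,169.59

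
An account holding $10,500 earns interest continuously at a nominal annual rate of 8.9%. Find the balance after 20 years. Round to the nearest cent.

A = P·e^(rt) = 10,500·e^(0.089·20) = 10,500·e^1.78.
e^1.78 ≈ 5.9298564186, so A ≈ 62,263.4924.

$62,263.49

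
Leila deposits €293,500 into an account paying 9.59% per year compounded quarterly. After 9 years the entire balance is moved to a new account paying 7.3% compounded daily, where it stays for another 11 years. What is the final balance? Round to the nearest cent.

€1,537,193.13

After 9 years at 9.59%: 293,500 × 2.346479315675 ≈ 688,691.6792.
Then 11 years at 7.3%: 688,691.6792 × 2.232048359451 ≈ 1,537,193.1326.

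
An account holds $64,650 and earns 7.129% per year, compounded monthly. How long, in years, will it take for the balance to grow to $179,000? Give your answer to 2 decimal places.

14.33 years

(1 + 0.00594083)^(12t) = 179,000/64,650 = 2.7688.
12t·ln(1 + 0.00594083) = ln(2.7688); 12t = 1.0184/0.00592326 ≈ 171.9321.
t ≈ 14.3277 years.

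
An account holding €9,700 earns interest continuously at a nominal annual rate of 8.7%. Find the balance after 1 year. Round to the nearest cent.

€10,581.70

A = P·e^(rt) = 9,700·e^(0.087·1) = 9,700·e^0.087.
e^0.087 ≈ 1.0908966797, so A ≈ 10,581.6978.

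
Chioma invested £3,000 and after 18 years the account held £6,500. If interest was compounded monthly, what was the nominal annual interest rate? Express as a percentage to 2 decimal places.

4.30%

The 216-period growth factor is 6,500/3,000 = 2.16667.
r/12 = 2.16667^(1/216) − 1 ≈ 0.003586, so r ≈ 12·0.003586 = 4.30320%.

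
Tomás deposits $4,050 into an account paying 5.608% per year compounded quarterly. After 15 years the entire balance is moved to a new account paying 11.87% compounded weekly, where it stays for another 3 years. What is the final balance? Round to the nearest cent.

$13,326.69

After 15 years at 5.608%: 4,050 × 2.3056386979 ≈ 9,337.8367.
Then 3 years at 11.87%: 9,337.8367 × 1.4271710299 ≈ 13,326.6901.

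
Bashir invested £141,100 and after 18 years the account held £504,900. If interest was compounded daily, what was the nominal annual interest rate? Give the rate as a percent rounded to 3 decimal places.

7.083%

The 6570-period growth factor is 504,900/141,100 = 3.57831.
r/365 = 3.57831^(1/6570) − 1 ≈ 0.000194066, so r ≈ 365·0.000194066 = 7.08342%.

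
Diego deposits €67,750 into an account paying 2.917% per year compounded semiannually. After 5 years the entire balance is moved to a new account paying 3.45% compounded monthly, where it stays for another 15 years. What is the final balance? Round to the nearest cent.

€131,286.06

After 5 years at 2.917%: 67,750 × 1.15580447757 ≈ 78,305.7534.
Then 15 years at 3.45%: 78,305.7534 × 1.67658253542 ≈ 131,286.0585.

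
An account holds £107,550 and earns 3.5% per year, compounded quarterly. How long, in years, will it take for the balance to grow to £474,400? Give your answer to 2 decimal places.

42.59 years

We need (1 + 0.00875)^(4t) = 4.411, so 4t = ln 4.411 / ln 1.00875 ≈ 170.3518.
t ≈ 170.3518/4 = 42.5880 years.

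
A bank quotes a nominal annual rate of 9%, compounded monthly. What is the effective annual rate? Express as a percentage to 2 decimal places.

One year is 12 periods at 0.0075 each: (1 + 0.0075)^12 ≈ 1.093807.
EAR = 1.093807 − 1 ≈ 9.38069%.

9.38%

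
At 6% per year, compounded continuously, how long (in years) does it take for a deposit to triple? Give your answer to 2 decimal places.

18.31 years

e^(0.06t) = 3, so 0.06t = ln 3 ≈ 1.0986.
t ≈ 1.0986/0.06 ≈ 18.3102.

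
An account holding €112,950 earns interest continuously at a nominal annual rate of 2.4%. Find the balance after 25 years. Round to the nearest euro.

A = P·e^(rt) = 112,950·e^(0.024·25) = 112,950·e^0.6.
e^0.6 ≈ 1.82211880039, so A ≈ 205,808.3185.

€205,808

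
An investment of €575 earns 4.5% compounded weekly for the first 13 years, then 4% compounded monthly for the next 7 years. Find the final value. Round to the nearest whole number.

After 13 years at 4.5%: 575 × 1.794536948 ≈ 1,031.8587.
Then 7 years at 4%: 1,031.8587 × 1.322513864 ≈ 1,364.6475.

€1,365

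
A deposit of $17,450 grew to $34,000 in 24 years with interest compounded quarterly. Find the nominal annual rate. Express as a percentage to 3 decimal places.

2.789%

(1 + r/4)^96 = 34,000/17,450 = 1.94842.
1 + r/4 = 1.94842^(1/96) ≈ 1.006972, so r/4 ≈ 0.00697233.
r ≈ 4·0.00697233 = 2.78893%.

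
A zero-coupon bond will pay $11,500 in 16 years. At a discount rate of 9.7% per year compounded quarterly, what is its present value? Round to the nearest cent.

Periodic rate = 9.7%/4 = 0.02425; 64 periods.
P = 11,500/(1 + 0.02425)^64 ≈ 11,500/4.6342797652 ≈ 2,481.5075.

$2,481.51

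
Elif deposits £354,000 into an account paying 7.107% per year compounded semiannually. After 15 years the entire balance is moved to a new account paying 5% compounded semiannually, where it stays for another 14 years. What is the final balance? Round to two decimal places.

Phase 1: 354,000·(1 + 0.035535)^30 ≈ 1,009,129.0938.
Phase 2: 1,009,129.0938·(1 + 0.025)^28 ≈ 2,014,721.2091.

£2,014,721.21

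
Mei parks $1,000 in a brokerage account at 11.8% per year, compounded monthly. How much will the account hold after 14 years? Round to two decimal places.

$5,175.47

Growth factor = (1 + 0.118/12)^168 ≈ 5.1754719.
A ≈ 1,000 × 5.1754719 ≈ 5,175.4719.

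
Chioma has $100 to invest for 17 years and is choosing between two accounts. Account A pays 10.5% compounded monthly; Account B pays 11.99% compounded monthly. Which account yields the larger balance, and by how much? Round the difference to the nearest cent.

Account A growth factor: (1 + 0.00875)^204 ≈ 5.91348823; balance ≈ 591.3488.
Account B growth factor: (1 + 0.1199/12)^204 ≈ 7.60027415; balance ≈ 760.0274.
Account B is larger by 168.6786.

Account B, by $168.68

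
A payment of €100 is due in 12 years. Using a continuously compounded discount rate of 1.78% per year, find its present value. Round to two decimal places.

P = A·e^(−rt) = 100·e^(−0.2136).
e^(−0.2136) ≈ 0.80767139, so P ≈ 80.7671.

€80.77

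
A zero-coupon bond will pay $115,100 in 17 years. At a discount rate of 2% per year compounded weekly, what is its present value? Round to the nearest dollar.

$81,930

Periodic rate = 2%/52 = 0.000384615; 884 periods.
P = 115,100/(1 + 0.02/52)^884 ≈ 115,100/1.40485575515 ≈ 81,930.1196.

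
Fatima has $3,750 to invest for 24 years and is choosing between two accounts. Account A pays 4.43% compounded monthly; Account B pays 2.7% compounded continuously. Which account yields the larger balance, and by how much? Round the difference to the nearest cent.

A: (1 + 0.0443/12)^288 ≈ 2.8899590329, so 3,750 × 2.8899590329 ≈ 10,837.3464.
B: e^(0.027·24) = e^0.648 ≈ 1.911713576, so 3,750 × 1.911713576 ≈ 7,168.9259.
Difference ≈ 3,668.4205 in favor of A.

Account A, by $3,668.42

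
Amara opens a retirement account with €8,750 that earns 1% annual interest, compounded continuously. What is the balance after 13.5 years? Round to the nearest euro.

A = P·e^(rt) = 8,750·e^(0.01·13.5) = 8,750·e^0.135.
e^0.135 ≈ 1.1445367844, so A ≈ 10,014.6969.

€10,015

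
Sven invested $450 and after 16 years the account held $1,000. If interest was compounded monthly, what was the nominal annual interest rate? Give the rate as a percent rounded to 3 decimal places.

5.001%

(1 + r/12)^192 = 1,000/450 = 2.22222.
1 + r/12 = 2.22222^(1/192) ≈ 1.004168, so r/12 ≈ 0.00416755.
r ≈ 12·0.00416755 = 5.00107%.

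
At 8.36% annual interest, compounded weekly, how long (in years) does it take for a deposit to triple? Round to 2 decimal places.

13.15 years

(1 + 0.00160769)^(52t) = 3.
52t = ln 3 / ln(1 + 0.00160769) ≈ 1.0986/0.0016064 ≈ 683.8965.
t ≈ 13.1519.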